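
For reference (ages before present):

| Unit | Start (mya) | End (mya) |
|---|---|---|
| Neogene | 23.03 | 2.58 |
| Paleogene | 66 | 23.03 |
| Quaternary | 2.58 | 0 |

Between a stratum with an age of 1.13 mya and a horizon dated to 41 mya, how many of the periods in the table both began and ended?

The older date is 41 Ma and the younger is 1.13 Ma.
Periods with start < 41 and end > 1.13 Ma: Neogene (23.03–2.58).
That is 1 complete period.

1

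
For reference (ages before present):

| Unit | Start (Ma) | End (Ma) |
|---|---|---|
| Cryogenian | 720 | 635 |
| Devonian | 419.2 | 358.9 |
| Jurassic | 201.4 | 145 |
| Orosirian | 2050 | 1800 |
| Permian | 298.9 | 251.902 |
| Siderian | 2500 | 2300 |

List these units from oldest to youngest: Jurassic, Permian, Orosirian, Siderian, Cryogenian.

Siderian, then Orosirian, then Cryogenian, then Permian, then Jurassic

Sorting by start age (descending Ma, since larger Ma = older): Siderian start 2500, Orosirian start 2050, Cryogenian start 720, Permian start 298.9, Jurassic start 201.4.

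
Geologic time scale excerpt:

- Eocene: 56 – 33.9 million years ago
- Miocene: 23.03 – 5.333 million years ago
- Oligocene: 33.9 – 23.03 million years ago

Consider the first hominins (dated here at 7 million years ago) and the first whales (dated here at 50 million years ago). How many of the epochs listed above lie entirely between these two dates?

1

The older date is 50 Ma and the younger is 7 Ma.
Epochs with start < 50 and end > 7 Ma: Oligocene (33.9–23.03).
That is 1 complete epoch.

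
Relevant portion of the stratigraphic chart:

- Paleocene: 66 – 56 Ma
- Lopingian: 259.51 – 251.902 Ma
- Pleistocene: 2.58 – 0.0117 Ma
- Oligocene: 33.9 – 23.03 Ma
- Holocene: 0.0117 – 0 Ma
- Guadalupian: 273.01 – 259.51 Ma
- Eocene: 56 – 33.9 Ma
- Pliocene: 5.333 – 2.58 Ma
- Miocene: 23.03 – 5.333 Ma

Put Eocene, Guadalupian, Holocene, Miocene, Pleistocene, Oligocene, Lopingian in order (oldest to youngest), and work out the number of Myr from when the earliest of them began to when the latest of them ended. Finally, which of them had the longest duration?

Start ages (Ma): Guadalupian 273.01, Lopingian 259.51, Eocene 56, Oligocene 33.9, Miocene 23.03, Pleistocene 2.58, Holocene 0.0117.
Ordered oldest to youngest: Guadalupian, Lopingian, Eocene, Oligocene, Miocene, Pleistocene, Holocene.
Span = 273.01 − 0 = 273.01 Myr.
Durations: Eocene 22.1, Lopingian 7.608, Holocene 0.0117, Miocene 17.697, Guadalupian 13.5, Pleistocene 2.5683, Oligocene 10.87 → longest is Eocene (22.1 Myr).

Guadalupian, Lopingian, Eocene, Oligocene, Miocene, Pleistocene, Holocene; total span 273.01 Myr; longest is Eocene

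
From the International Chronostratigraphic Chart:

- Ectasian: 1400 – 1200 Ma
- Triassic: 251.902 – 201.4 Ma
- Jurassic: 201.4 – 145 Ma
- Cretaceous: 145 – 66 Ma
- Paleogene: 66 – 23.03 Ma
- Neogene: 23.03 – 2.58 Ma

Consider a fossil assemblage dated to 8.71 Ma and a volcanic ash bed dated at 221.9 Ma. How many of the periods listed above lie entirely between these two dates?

The older date is 221.9 Ma and the younger is 8.71 Ma.
Periods with start < 221.9 and end > 8.71 Ma: Jurassic (201.4–145), Cretaceous (145–66), Paleogene (66–23.03).
That is 3 complete periods.

3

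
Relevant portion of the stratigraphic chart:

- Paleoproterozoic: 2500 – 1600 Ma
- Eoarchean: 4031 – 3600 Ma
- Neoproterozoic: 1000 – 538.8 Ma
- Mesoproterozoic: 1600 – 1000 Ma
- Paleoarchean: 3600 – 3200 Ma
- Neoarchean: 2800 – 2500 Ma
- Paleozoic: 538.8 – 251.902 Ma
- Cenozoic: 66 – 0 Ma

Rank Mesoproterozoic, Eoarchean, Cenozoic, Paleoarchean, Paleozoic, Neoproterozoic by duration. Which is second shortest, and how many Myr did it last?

Paleozoic, 286.898 million years

Durations: Mesoproterozoic 600; Eoarchean 431; Cenozoic 66; Paleoarchean 400; Paleozoic 286.898; Neoproterozoic 461.2 Myr.
Sorted shortest-first: Cenozoic (66), Paleozoic (286.898), Paleoarchean (400), Eoarchean (431), Neoproterozoic (461.2), Mesoproterozoic (600).
The second shortest is Paleozoic at 286.898 Myr.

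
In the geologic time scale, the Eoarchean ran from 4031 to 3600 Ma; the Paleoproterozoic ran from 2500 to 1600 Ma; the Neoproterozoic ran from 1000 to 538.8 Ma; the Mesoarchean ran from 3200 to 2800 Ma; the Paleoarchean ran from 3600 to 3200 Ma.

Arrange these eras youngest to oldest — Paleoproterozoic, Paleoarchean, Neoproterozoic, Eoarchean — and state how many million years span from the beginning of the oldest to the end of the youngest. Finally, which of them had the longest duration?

From the excerpt: Paleoproterozoic 2500–1600; Paleoarchean 3600–3200; Neoproterozoic 1000–538.8; Eoarchean 4031–3600 (Ma).
Larger Ma is earlier, so the oldest is Eoarchean and the youngest is Neoproterozoic; youngest to oldest: Neoproterozoic, Paleoproterozoic, Paleoarchean, Eoarchean.
Oldest start 4031 minus youngest end 538.8 gives 3492.2 Myr overall.
Individual lengths (start − end): Neoproterozoic 461.2; Paleoproterozoic 900; Eoarchean 431; Paleoarchean 400. The largest is Paleoproterozoic at 900 Myr.

Neoproterozoic, Paleoproterozoic, Paleoarchean, Eoarchean; total span 3492.2 Myr; longest is Paleoproterozoic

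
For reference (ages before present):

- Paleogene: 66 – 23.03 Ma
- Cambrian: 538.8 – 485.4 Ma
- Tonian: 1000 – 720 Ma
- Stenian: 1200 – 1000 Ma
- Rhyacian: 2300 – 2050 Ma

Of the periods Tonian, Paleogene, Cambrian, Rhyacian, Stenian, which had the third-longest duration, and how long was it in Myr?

Stenian, 200 million years

Durations: Tonian 280; Paleogene 42.97; Cambrian 53.4; Rhyacian 250; Stenian 200 Myr.
Sorted longest-first: Tonian (280), Rhyacian (250), Stenian (200), Cambrian (53.4), Paleogene (42.97).
The third longest is Stenian at 200 Myr.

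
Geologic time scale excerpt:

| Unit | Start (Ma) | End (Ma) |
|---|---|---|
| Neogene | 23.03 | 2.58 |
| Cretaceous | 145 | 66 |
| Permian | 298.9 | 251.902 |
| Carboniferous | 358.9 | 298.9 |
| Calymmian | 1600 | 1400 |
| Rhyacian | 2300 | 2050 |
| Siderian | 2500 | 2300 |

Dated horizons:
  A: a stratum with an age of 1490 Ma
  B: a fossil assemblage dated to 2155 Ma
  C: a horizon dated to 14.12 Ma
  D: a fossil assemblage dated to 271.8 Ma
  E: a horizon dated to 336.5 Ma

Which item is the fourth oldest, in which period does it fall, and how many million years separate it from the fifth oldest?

Larger Ma means older, so oldest first: B 2155 > A 1490 > E 336.5 > D 271.8 > C 14.12.
Counting 4 along gives D (271.8 Ma); the excerpt puts that inside the Permian, 298.9–251.902 Ma.
Next in line is C (14.12 Ma), and 271.8 − 14.12 = 257.68 Myr.

D, in the Permian; 257.68 million years to C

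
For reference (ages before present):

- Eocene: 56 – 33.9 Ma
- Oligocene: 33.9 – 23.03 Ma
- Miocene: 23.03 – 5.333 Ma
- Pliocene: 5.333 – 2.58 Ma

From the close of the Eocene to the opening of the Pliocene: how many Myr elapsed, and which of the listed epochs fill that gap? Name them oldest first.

The Eocene closes at 33.9 Ma and the Pliocene opens at 5.333 Ma, so the interval is 33.9 − 5.333 = 28.567 Myr.
An epoch fits inside if it starts at or after 33.9 Ma and ends at or before 5.333 Ma; oldest first that gives Oligocene, Miocene.

28.567 million years; Oligocene, Miocene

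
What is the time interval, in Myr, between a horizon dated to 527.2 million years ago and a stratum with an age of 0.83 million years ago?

527.2 − 0.83 = 526.37 million years.

526.37 million years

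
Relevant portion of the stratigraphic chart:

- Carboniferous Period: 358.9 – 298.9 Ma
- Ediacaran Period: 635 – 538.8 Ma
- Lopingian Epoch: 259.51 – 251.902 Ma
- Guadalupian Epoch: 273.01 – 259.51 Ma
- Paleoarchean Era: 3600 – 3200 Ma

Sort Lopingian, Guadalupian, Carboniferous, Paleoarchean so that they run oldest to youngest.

Read off each span (Ma): Lopingian 259.51–251.902; Guadalupian 273.01–259.51; Carboniferous 358.9–298.9; Paleoarchean 3600–3200.
Larger Ma is older, so oldest→youngest is Paleoarchean, Carboniferous, Guadalupian, Lopingian.

Paleoarchean, then Carboniferous, then Guadalupian, then Lopingian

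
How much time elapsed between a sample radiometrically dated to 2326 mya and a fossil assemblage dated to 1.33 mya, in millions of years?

2324.67 million years

2326 − 1.33 = 2324.67 million years.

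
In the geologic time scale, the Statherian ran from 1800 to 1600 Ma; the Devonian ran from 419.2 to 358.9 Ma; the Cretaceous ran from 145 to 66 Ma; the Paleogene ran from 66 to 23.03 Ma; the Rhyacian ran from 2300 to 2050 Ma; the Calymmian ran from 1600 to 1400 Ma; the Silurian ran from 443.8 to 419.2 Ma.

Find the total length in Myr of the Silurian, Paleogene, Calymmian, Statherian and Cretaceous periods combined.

546.57 million years

Each duration: Silurian = 24.6; Paleogene = 42.97; Calymmian = 200; Statherian = 200; Cretaceous = 79.
Sum: 24.6 + 42.97 + 200 + 200 + 79 = 546.57 Myr.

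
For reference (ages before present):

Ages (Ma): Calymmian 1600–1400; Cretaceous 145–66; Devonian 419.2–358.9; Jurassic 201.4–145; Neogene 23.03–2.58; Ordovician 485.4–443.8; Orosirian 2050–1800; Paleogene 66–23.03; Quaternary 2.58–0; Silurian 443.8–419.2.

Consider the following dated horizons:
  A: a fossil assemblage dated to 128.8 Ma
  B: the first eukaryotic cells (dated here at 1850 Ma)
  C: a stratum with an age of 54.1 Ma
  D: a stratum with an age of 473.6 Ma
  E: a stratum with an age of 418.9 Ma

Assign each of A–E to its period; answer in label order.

A: 128.8 Ma lies in 145–66 Ma, so Cretaceous.
B: 1850 Ma lies in 2050–1800 Ma, so Orosirian.
C: 54.1 Ma lies in 66–23.03 Ma, so Paleogene.
D: 473.6 Ma lies in 485.4–443.8 Ma, so Ordovician.
E: 418.9 Ma lies in 419.2–358.9 Ma, so Devonian.

A — Cretaceous; B — Orosirian; C — Paleogene; D — Ordovician; E — Devonian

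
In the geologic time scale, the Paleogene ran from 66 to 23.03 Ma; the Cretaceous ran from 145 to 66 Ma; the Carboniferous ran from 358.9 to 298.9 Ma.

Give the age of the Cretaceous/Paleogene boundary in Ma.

The Cretaceous ends and the Paleogene begins at 66 Ma.

66 Ma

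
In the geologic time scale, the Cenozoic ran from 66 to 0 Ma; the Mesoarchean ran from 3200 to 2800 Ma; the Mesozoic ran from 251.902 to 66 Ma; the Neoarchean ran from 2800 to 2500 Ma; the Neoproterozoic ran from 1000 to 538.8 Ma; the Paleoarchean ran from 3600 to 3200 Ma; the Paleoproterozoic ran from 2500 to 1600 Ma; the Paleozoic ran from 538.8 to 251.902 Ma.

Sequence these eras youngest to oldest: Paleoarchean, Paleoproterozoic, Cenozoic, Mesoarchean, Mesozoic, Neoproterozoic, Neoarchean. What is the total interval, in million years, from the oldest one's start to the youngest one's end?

Cenozoic → Mesozoic → Neoproterozoic → Paleoproterozoic → Neoarchean → Mesoarchean → Paleoarchean; total span 3600 Myr

Start ages (Ma): Paleoarchean 3600, Mesoarchean 3200, Neoarchean 2800, Paleoproterozoic 2500, Neoproterozoic 1000, Mesozoic 251.902, Cenozoic 66.
Ordered youngest to oldest: Cenozoic, Mesozoic, Neoproterozoic, Paleoproterozoic, Neoarchean, Mesoarchean, Paleoarchean.
Span = 3600 − 0 = 3600 Myr.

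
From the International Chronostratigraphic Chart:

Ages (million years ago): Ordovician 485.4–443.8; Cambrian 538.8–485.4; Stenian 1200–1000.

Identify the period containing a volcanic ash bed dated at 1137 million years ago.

1137 Ma lies between 1200 and 1000 Ma, so it falls in the Stenian.

Stenian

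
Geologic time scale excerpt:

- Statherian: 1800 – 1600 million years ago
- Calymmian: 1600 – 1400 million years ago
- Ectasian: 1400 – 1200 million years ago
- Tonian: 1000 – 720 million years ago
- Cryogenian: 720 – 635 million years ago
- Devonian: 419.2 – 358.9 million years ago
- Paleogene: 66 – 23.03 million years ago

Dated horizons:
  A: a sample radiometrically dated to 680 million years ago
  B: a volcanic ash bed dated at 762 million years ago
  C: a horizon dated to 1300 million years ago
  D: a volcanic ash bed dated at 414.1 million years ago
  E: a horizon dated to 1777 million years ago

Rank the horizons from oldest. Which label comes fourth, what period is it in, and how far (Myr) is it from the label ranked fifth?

A, in the Cryogenian; 265.9 million years to D

Sorted oldest-first by Ma: E (1777), C (1300), B (762), A (680), D (414.1).
The fourth oldest is A at 680 Ma, which lies in 720–635 Ma: the Cryogenian.
The fifth oldest is D at 414.1 Ma; separation = |680 − 414.1| = 265.9 Myr.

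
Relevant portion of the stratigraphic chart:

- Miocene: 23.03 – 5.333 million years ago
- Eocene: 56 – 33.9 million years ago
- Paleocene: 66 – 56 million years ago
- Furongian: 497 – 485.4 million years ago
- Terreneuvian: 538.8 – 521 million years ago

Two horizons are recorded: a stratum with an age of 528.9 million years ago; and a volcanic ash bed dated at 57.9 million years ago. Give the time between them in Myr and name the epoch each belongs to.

Elapsed time: 528.9 − 57.9 = 471 Myr.
528.9 Ma lies within 538.8–521 Ma: Terreneuvian.
57.9 Ma lies within 66–56 Ma: Paleocene.

471 million years apart; the first in the Terreneuvian, the second in the Paleocene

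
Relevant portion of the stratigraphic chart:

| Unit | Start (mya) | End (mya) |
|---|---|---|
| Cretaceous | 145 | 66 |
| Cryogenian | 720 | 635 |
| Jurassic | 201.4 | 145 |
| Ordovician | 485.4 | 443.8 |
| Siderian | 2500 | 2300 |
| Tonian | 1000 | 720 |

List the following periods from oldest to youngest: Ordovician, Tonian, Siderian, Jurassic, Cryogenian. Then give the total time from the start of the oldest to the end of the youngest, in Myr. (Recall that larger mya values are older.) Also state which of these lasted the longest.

From the excerpt: Ordovician 485.4–443.8; Tonian 1000–720; Siderian 2500–2300; Jurassic 201.4–145; Cryogenian 720–635 (Ma).
Larger Ma is earlier, so the oldest is Siderian and the youngest is Jurassic; oldest to youngest: Siderian, Tonian, Cryogenian, Ordovician, Jurassic.
Oldest start 2500 minus youngest end 145 gives 2355 Myr overall.
Individual lengths (start − end): Tonian 280; Ordovician 41.6; Jurassic 56.4; Cryogenian 85; Siderian 200. The largest is Tonian at 280 Myr.

Siderian → Tonian → Cryogenian → Ordovician → Jurassic; total span 2355 Myr; longest is Tonian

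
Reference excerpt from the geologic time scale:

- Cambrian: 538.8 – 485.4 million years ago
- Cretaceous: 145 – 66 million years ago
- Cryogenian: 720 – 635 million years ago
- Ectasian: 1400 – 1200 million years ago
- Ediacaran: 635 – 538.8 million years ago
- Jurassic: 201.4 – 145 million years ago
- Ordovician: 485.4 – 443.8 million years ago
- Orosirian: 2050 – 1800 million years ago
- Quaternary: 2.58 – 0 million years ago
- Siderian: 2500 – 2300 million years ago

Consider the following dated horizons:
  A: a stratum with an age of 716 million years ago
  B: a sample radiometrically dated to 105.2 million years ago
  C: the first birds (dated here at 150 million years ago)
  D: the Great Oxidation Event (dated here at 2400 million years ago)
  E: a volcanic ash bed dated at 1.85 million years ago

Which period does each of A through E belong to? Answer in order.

A: 716 Ma lies in 720–635 Ma, so Cryogenian.
B: 105.2 Ma lies in 145–66 Ma, so Cretaceous.
C: 150 Ma lies in 201.4–145 Ma, so Jurassic.
D: 2400 Ma lies in 2500–2300 Ma, so Siderian.
E: 1.85 Ma lies in 2.58–0 Ma, so Quaternary.

A — Cryogenian; B — Cretaceous; C — Jurassic; D — Siderian; E — Quaternary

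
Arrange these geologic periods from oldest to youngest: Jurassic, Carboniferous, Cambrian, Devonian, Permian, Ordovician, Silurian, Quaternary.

Cambrian → Ordovician → Silurian → Devonian → Carboniferous → Permian → Jurassic → Quaternary

Era membership (oldest first within each) — Paleozoic: Cambrian, Ordovician, Silurian, Devonian, Carboniferous, Permian; Mesozoic: Jurassic; Cenozoic: Quaternary. Paleozoic precedes Mesozoic, which precedes Cenozoic. Concatenating the groups in that era order gives oldest to youngest directly.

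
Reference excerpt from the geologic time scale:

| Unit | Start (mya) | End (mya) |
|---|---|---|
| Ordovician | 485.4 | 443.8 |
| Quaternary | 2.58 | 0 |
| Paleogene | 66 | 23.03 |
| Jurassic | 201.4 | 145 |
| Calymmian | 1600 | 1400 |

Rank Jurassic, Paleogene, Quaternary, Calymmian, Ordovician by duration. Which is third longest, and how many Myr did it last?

Paleogene, 42.97 million years

Start − end for each: Jurassic 201.4 − 145 = 56.4; Paleogene 66 − 23.03 = 42.97; Quaternary 2.58 − 0 = 2.58; Calymmian 1600 − 1400 = 200; Ordovician 485.4 − 443.8 = 41.6.
Ranking these from longest: Calymmian > Jurassic > Paleogene > Ordovician > Quaternary.
Position 3 in that ranking is Paleogene, which lasted 42.97 Myr.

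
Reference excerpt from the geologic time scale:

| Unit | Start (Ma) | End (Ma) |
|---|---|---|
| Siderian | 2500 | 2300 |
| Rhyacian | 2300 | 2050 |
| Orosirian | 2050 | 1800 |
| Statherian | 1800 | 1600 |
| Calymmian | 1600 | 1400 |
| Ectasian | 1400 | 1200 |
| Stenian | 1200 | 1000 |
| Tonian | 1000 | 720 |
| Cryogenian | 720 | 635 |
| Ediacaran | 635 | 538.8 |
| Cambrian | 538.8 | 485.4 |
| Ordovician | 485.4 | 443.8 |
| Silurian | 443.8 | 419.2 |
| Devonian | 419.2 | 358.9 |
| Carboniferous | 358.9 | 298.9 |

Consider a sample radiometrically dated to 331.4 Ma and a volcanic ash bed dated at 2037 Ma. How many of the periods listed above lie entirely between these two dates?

The older date is 2037 Ma and the younger is 331.4 Ma.
Periods with start < 2037 and end > 331.4 Ma: Statherian (1800–1600), Calymmian (1600–1400), Ectasian (1400–1200), Stenian (1200–1000), Tonian (1000–720), Cryogenian (720–635), Ediacaran (635–538.8), Cambrian (538.8–485.4), Ordovician (485.4–443.8), Silurian (443.8–419.2), Devonian (419.2–358.9).
That is 11 complete periods.

11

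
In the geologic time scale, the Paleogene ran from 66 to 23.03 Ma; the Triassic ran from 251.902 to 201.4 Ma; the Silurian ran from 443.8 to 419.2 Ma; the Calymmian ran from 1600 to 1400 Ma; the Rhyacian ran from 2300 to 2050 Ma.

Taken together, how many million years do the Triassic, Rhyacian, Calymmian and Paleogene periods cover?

543.472 million years

Each duration: Triassic = 50.502; Rhyacian = 250; Calymmian = 200; Paleogene = 42.97.
Sum: 50.502 + 250 + 200 + 42.97 = 543.472 Myr.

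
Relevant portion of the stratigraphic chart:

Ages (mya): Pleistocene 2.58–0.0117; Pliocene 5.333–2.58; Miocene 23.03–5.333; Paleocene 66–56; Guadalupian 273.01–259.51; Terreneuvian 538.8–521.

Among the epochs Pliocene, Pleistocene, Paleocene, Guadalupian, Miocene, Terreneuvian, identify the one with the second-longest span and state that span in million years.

Miocene, 17.697 million years

Start − end for each: Pliocene 5.333 − 2.58 = 2.753; Pleistocene 2.58 − 0.0117 = 2.5683; Paleocene 66 − 56 = 10; Guadalupian 273.01 − 259.51 = 13.5; Miocene 23.03 − 5.333 = 17.697; Terreneuvian 538.8 − 521 = 17.8.
Ranking these from longest: Terreneuvian > Miocene > Guadalupian > Paleocene > Pliocene > Pleistocene.
Position 2 in that ranking is Miocene, which lasted 17.697 Myr.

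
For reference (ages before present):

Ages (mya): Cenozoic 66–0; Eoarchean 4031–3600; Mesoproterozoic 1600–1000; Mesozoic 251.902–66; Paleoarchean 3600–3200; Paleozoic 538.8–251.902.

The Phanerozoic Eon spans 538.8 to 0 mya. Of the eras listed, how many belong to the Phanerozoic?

Eras inside 538.8–0 Ma: Paleozoic, Mesozoic, Cenozoic — 3 in total.

3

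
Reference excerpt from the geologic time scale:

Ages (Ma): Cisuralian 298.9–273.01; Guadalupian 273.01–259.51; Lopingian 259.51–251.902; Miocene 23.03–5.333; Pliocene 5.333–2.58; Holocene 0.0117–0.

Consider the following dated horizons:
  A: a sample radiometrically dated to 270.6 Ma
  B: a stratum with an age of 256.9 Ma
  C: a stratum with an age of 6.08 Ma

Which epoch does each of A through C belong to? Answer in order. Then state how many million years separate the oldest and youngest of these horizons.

A — Guadalupian; B — Lopingian; C — Miocene; span 264.52 million years

Match each age against the start–end ranges in the excerpt: A = 270.6 Ma → Guadalupian (273.01–259.51); B = 256.9 Ma → Lopingian (259.51–251.902); C = 6.08 Ma → Miocene (23.03–5.333).
The largest age is 270.6 Ma and the smallest is 6.08 Ma; their difference is 264.52 Myr.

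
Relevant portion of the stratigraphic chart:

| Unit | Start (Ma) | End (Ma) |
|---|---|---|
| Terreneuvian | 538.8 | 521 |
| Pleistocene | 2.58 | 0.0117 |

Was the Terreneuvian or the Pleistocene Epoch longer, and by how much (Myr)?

Terreneuvian, by 15.2317 million years

Terreneuvian: 538.8 − 521 = 17.8 Myr.
Pleistocene: 2.58 − 0.0117 = 2.5683 Myr.
Difference: 17.8 − 2.5683 = 15.2317 Myr, so the Terreneuvian was longer.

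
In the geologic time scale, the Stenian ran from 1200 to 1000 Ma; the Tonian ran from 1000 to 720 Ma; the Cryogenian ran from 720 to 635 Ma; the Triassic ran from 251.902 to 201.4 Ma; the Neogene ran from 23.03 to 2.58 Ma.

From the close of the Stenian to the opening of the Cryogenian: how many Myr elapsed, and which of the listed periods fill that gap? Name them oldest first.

The Stenian closes at 1000 Ma and the Cryogenian opens at 720 Ma, so the interval is 1000 − 720 = 280 Myr.
A period fits inside if it starts at or after 1000 Ma and ends at or before 720 Ma; oldest first that gives Tonian.

280 million years; Tonian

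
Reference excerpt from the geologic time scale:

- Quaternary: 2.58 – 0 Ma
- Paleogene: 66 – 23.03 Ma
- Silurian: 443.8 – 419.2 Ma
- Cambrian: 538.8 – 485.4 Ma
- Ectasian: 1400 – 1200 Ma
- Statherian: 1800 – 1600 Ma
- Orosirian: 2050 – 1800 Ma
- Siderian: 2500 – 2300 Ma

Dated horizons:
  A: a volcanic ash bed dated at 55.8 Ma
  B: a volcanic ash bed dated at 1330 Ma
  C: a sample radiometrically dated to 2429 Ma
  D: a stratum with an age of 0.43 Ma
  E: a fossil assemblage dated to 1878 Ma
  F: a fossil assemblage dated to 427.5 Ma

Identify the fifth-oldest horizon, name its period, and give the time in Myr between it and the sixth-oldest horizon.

A, in the Paleogene; 55.37 million years to D

Larger Ma means older, so oldest first: C 2429 > E 1878 > B 1330 > F 427.5 > A 55.8 > D 0.43.
Counting 5 along gives A (55.8 Ma); the excerpt puts that inside the Paleogene, 66–23.03 Ma.
Next in line is D (0.43 Ma), and 55.8 − 0.43 = 55.37 Myr.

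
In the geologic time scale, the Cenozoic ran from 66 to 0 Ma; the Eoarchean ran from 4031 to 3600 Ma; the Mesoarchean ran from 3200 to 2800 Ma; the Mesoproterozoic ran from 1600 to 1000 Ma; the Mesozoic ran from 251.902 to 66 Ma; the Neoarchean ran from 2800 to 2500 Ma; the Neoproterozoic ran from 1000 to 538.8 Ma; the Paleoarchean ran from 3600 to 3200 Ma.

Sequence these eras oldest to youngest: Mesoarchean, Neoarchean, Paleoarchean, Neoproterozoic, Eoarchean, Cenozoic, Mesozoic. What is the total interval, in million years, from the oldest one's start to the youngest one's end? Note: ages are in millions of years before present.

Eoarchean, Paleoarchean, Mesoarchean, Neoarchean, Neoproterozoic, Mesozoic, Cenozoic; total span 4031 Myr

From the excerpt: Mesoarchean 3200–2800; Neoarchean 2800–2500; Paleoarchean 3600–3200; Neoproterozoic 1000–538.8; Eoarchean 4031–3600; Cenozoic 66–0; Mesozoic 251.902–66 (Ma).
Larger Ma is earlier, so the oldest is Eoarchean and the youngest is Cenozoic; oldest to youngest: Eoarchean, Paleoarchean, Mesoarchean, Neoarchean, Neoproterozoic, Mesozoic, Cenozoic.
Oldest start 4031 minus youngest end 0 gives 4031 Myr overall.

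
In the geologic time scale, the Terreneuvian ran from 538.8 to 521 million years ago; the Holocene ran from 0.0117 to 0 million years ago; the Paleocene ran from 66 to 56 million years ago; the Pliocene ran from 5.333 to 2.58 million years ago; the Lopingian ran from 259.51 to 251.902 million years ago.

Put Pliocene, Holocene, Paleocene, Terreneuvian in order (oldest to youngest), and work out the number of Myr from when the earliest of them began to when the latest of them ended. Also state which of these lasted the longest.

Terreneuvian → Paleocene → Pliocene → Holocene; total span 538.8 Myr; longest is Terreneuvian

From the excerpt: Pliocene 5.333–2.58; Holocene 0.0117–0; Paleocene 66–56; Terreneuvian 538.8–521 (Ma).
Larger Ma is earlier, so the oldest is Terreneuvian and the youngest is Holocene; oldest to youngest: Terreneuvian, Paleocene, Pliocene, Holocene.
Oldest start 538.8 minus youngest end 0 gives 538.8 Myr overall.
Individual lengths (start − end): Terreneuvian 17.8; Pliocene 2.753; Paleocene 10; Holocene 0.0117. The largest is Terreneuvian at 17.8 Myr.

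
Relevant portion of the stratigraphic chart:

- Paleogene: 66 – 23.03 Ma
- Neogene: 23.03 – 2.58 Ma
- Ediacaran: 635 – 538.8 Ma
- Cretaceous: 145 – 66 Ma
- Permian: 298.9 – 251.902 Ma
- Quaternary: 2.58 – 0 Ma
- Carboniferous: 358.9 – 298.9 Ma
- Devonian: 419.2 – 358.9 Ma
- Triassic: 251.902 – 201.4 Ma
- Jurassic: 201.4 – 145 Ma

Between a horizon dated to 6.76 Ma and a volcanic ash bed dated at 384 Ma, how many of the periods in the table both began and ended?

6

384 Ma sits inside the Devonian (419.2–358.9) and 6.76 Ma inside the Neogene (23.03–2.58); neither of those is wholly between the two dates.
The listed periods lying completely between them are Carboniferous, Permian, Triassic, Jurassic, Cretaceous, Paleogene — 6 in all.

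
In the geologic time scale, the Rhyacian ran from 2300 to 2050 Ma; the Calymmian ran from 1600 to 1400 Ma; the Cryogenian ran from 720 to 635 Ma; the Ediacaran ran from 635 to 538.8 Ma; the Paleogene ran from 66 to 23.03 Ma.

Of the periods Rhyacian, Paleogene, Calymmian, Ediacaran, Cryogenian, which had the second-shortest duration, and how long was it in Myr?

Durations: Rhyacian 250; Paleogene 42.97; Calymmian 200; Ediacaran 96.2; Cryogenian 85 Myr.
Sorted shortest-first: Paleogene (42.97), Cryogenian (85), Ediacaran (96.2), Calymmian (200), Rhyacian (250).
The second shortest is Cryogenian at 85 Myr.

Cryogenian, 85 million years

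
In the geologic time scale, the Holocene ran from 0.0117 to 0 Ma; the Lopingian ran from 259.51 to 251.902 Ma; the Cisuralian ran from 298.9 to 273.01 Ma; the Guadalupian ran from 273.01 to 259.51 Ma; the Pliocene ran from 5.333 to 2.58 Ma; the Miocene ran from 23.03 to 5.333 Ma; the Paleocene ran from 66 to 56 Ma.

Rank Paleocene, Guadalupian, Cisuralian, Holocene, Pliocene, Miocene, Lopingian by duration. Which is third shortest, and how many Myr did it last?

Lopingian, 7.608 million years

Start − end for each: Paleocene 66 − 56 = 10; Guadalupian 273.01 − 259.51 = 13.5; Cisuralian 298.9 − 273.01 = 25.89; Holocene 0.0117 − 0 = 0.0117; Pliocene 5.333 − 2.58 = 2.753; Miocene 23.03 − 5.333 = 17.697; Lopingian 259.51 − 251.902 = 7.608.
Ranking these from shortest: Holocene < Pliocene < Lopingian < Paleocene < Guadalupian < Miocene < Cisuralian.
Position 3 in that ranking is Lopingian, which lasted 7.608 Myr.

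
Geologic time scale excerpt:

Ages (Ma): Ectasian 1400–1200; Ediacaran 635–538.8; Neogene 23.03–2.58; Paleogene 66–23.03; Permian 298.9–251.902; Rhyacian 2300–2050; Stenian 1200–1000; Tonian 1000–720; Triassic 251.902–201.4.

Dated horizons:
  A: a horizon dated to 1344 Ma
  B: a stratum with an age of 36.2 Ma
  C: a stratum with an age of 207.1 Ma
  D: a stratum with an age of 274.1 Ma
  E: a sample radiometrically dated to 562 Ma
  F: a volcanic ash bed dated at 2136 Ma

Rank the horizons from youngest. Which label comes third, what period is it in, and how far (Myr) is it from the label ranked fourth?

Smaller Ma means younger, so youngest first: B 36.2 < C 207.1 < D 274.1 < E 562 < A 1344 < F 2136.
Counting 3 along gives D (274.1 Ma); the excerpt puts that inside the Permian, 298.9–251.902 Ma.
Next in line is E (562 Ma), and 562 − 274.1 = 287.9 Myr.

D, in the Permian; 287.9 million years to E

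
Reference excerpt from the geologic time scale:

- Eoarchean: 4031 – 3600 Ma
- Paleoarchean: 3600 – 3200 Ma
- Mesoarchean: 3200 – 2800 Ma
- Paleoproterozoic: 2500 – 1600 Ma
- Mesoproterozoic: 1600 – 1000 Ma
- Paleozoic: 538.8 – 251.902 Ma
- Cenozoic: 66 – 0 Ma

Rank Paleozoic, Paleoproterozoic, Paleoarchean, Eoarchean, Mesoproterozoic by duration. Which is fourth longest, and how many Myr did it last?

Paleoarchean, 400 million years

Durations: Paleozoic 286.898; Paleoproterozoic 900; Paleoarchean 400; Eoarchean 431; Mesoproterozoic 600 Myr.
Sorted longest-first: Paleoproterozoic (900), Mesoproterozoic (600), Eoarchean (431), Paleoarchean (400), Paleozoic (286.898).
The fourth longest is Paleoarchean at 400 Myr.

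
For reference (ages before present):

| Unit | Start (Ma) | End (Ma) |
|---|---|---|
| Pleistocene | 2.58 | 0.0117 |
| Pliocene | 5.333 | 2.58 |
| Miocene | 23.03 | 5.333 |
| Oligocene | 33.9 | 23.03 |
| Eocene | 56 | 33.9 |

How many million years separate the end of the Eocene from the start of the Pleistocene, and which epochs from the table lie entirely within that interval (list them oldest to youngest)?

The Eocene closes at 33.9 Ma and the Pleistocene opens at 2.58 Ma, so the interval is 33.9 − 2.58 = 31.32 Myr.
An epoch fits inside if it starts at or after 33.9 Ma and ends at or before 2.58 Ma; oldest first that gives Oligocene, Miocene, Pliocene.

31.32 million years; Oligocene, Miocene, Pliocene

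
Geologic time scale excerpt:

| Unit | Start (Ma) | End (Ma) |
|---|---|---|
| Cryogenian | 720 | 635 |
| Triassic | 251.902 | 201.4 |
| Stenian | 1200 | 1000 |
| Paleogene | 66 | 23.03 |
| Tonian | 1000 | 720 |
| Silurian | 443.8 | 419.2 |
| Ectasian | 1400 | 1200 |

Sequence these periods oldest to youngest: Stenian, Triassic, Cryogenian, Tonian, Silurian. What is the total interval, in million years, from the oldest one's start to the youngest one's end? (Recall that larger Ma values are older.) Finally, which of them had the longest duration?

Start ages (Ma): Stenian 1200, Tonian 1000, Cryogenian 720, Silurian 443.8, Triassic 251.902.
Ordered oldest to youngest: Stenian, Tonian, Cryogenian, Silurian, Triassic.
Span = 1200 − 201.4 = 998.6 Myr.
Durations: Tonian 280, Stenian 200, Cryogenian 85, Silurian 24.6, Triassic 50.502 → longest is Tonian (280 Myr).

Stenian, Tonian, Cryogenian, Silurian, Triassic; total span 998.6 Myr; longest is Tonian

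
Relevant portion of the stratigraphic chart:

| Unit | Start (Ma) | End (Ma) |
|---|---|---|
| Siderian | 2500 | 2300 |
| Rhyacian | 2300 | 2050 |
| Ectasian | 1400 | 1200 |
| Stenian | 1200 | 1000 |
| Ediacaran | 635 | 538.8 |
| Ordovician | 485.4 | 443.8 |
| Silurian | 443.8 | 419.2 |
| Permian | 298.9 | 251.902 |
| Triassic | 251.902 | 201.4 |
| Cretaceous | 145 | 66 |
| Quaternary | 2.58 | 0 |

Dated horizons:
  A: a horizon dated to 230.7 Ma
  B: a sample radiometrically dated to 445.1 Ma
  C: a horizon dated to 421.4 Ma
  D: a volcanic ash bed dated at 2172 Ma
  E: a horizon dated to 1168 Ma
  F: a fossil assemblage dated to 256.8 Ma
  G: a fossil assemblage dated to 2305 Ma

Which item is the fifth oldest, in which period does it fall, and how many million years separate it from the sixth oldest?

C, in the Silurian; 164.6 million years to F

Larger Ma means older, so oldest first: G 2305 > D 2172 > E 1168 > B 445.1 > C 421.4 > F 256.8 > A 230.7.
Counting 5 along gives C (421.4 Ma); the excerpt puts that inside the Silurian, 443.8–419.2 Ma.
Next in line is F (256.8 Ma), and 421.4 − 256.8 = 164.6 Myr.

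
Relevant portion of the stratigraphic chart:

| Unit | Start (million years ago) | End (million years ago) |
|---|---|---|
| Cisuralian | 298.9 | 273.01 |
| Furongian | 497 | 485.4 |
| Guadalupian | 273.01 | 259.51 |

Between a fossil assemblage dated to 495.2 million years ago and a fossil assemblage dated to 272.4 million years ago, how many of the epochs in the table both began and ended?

495.2 Ma sits inside the Furongian (497–485.4) and 272.4 Ma inside the Guadalupian (273.01–259.51); neither of those is wholly between the two dates.
The listed epochs lying completely between them are Cisuralian — 1 in all.

1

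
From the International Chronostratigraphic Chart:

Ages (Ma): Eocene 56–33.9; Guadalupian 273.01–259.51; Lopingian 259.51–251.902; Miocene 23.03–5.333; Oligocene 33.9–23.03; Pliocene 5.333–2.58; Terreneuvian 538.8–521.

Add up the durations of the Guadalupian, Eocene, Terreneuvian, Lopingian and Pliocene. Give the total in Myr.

63.761 million years

Each duration: Guadalupian = 13.5; Eocene = 22.1; Terreneuvian = 17.8; Lopingian = 7.608; Pliocene = 2.753.
Sum: 13.5 + 22.1 + 17.8 + 7.608 + 2.753 = 63.761 Myr.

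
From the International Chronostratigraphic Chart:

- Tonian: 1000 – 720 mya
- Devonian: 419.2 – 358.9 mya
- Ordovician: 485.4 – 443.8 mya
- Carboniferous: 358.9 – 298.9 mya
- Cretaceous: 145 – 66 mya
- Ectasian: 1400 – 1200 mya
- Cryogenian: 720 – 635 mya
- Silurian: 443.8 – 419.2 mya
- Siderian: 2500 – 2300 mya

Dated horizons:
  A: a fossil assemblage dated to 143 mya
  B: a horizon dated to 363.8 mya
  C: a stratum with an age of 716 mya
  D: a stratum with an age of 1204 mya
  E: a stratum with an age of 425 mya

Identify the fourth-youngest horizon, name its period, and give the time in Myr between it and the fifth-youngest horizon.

C, in the Cryogenian; 488 million years to D

Smaller Ma means younger, so youngest first: A 143 < B 363.8 < E 425 < C 716 < D 1204.
Counting 4 along gives C (716 Ma); the excerpt puts that inside the Cryogenian, 720–635 Ma.
Next in line is D (1204 Ma), and 1204 − 716 = 488 Myr.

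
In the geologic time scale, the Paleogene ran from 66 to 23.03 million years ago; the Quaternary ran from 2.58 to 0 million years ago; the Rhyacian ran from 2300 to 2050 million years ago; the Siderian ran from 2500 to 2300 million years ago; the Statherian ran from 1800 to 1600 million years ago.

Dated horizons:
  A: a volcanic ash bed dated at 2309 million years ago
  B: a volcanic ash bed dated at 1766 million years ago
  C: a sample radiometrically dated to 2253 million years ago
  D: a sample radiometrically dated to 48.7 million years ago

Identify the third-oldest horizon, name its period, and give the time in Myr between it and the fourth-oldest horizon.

B, in the Statherian; 1717.3 million years to D

Larger Ma means older, so oldest first: A 2309 > C 2253 > B 1766 > D 48.7.
Counting 3 along gives B (1766 Ma); the excerpt puts that inside the Statherian, 1800–1600 Ma.
Next in line is D (48.7 Ma), and 1766 − 48.7 = 1717.3 Myr.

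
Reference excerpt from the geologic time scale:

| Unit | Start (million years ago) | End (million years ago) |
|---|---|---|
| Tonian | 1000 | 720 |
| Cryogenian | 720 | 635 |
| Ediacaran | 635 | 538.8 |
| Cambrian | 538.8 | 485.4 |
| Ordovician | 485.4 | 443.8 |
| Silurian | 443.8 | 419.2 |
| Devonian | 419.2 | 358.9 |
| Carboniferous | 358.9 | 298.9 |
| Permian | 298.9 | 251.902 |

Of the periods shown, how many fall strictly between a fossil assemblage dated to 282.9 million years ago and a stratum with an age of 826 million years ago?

826 Ma sits inside the Tonian (1000–720) and 282.9 Ma inside the Permian (298.9–251.902); neither of those is wholly between the two dates.
The listed periods lying completely between them are Cryogenian, Ediacaran, Cambrian, Ordovician, Silurian, Devonian, Carboniferous — 7 in all.

7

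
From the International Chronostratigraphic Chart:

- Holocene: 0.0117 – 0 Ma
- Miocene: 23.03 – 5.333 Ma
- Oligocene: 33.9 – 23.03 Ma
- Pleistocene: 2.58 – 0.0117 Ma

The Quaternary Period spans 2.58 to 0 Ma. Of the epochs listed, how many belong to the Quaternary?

2

Epochs inside 2.58–0 Ma: Pleistocene, Holocene — 2 in total.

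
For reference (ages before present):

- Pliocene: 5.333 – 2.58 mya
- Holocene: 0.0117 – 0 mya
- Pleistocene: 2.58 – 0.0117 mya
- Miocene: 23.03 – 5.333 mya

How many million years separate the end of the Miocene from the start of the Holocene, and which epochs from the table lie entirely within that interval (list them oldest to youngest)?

5.3213 million years; Pliocene, Pleistocene

The Miocene closes at 5.333 Ma and the Holocene opens at 0.0117 Ma, so the interval is 5.333 − 0.0117 = 5.3213 Myr.
An epoch fits inside if it starts at or after 5.333 Ma and ends at or before 0.0117 Ma; oldest first that gives Pliocene, Pleistocene.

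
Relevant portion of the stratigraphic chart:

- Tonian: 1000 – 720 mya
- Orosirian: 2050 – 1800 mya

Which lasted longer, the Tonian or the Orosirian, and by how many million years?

Tonian, by 30 million years

Tonian: 1000 − 720 = 280 Myr.
Orosirian: 2050 − 1800 = 250 Myr.
Difference: 280 − 250 = 30 Myr, so the Tonian was longer.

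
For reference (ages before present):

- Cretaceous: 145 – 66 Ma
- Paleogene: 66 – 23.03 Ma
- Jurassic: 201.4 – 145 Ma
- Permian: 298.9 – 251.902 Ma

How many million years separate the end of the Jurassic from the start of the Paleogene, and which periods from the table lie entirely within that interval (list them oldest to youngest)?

End of Jurassic = 145 Ma; start of Paleogene = 66 Ma.
Gap = 145 − 66 = 79 Myr.
Periods wholly inside 145–66 Ma: Cretaceous (145–66).

79 million years; Cretaceous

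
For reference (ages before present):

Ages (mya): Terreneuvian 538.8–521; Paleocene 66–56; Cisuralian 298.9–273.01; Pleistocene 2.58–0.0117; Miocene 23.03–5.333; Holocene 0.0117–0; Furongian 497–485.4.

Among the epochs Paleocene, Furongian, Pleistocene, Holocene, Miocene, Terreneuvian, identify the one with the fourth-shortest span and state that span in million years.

Furongian, 11.6 million years

Durations: Paleocene 10; Furongian 11.6; Pleistocene 2.5683; Holocene 0.0117; Miocene 17.697; Terreneuvian 17.8 Myr.
Sorted shortest-first: Holocene (0.0117), Pleistocene (2.5683), Paleocene (10), Furongian (11.6), Miocene (17.697), Terreneuvian (17.8).
The fourth shortest is Furongian at 11.6 Myr.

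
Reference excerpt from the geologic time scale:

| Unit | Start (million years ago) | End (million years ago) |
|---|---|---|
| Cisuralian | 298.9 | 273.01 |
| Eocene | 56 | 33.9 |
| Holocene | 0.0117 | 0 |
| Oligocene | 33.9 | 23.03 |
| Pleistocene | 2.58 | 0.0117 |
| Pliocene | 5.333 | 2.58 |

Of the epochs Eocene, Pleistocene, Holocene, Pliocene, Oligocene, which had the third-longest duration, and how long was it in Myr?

Pliocene, 2.753 million years

Start − end for each: Eocene 56 − 33.9 = 22.1; Pleistocene 2.58 − 0.0117 = 2.5683; Holocene 0.0117 − 0 = 0.0117; Pliocene 5.333 − 2.58 = 2.753; Oligocene 33.9 − 23.03 = 10.87.
Ranking these from longest: Eocene > Oligocene > Pliocene > Pleistocene > Holocene.
Position 3 in that ranking is Pliocene, which lasted 2.753 Myr.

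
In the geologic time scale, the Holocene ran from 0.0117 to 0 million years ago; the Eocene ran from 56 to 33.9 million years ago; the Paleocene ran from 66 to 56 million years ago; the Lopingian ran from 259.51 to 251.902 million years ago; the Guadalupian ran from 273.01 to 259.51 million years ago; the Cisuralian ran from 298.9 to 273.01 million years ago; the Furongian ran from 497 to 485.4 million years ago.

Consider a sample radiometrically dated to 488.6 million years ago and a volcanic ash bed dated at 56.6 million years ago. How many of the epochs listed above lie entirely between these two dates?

3

The older date is 488.6 Ma and the younger is 56.6 Ma.
Epochs with start < 488.6 and end > 56.6 Ma: Cisuralian (298.9–273.01), Guadalupian (273.01–259.51), Lopingian (259.51–251.902).
That is 3 complete epochs.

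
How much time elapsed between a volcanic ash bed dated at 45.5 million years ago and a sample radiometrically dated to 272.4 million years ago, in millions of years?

226.9 million years

272.4 − 45.5 = 226.9 million years.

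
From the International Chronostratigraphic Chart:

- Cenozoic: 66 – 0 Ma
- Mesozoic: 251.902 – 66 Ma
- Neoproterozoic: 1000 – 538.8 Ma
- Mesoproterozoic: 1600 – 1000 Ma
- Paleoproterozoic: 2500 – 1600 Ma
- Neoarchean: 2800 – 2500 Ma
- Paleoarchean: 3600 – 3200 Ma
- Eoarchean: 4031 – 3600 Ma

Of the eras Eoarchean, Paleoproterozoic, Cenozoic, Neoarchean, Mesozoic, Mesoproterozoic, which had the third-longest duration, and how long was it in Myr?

Start − end for each: Eoarchean 4031 − 3600 = 431; Paleoproterozoic 2500 − 1600 = 900; Cenozoic 66 − 0 = 66; Neoarchean 2800 − 2500 = 300; Mesozoic 251.902 − 66 = 185.902; Mesoproterozoic 1600 − 1000 = 600.
Ranking these from longest: Paleoproterozoic > Mesoproterozoic > Eoarchean > Neoarchean > Mesozoic > Cenozoic.
Position 3 in that ranking is Eoarchean, which lasted 431 Myr.

Eoarchean, 431 million years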